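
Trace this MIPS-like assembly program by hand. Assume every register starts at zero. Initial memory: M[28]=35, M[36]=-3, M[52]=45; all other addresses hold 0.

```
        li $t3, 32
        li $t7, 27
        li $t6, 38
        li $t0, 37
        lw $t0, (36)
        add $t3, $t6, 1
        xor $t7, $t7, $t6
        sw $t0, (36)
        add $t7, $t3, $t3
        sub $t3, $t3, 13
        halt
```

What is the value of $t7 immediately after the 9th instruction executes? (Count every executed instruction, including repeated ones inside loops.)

78

li $t3, 32 → $t3=32
li $t7, 27 → $t7=27
li $t6, 38 → $t6=38
li $t0, 37 → $t0=37
lw $t0, (36) → $t0=M[36]=-3
add $t3, $t6, 1 → $t3=38+1=39
xor $t7, $t7, $t6 → $t7=27^38=61
sw $t0, (36) → M[36]=-3
add $t7, $t3, $t3 → $t7=39+39=78
After step 9: $t7 = 78.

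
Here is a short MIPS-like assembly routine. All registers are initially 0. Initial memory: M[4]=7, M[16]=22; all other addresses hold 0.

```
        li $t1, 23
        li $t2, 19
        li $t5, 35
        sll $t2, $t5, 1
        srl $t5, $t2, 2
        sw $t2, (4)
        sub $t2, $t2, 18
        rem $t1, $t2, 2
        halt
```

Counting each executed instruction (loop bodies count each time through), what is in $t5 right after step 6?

17

$t1=23
$t2=19
$t5=35
$t2=35<<1=70
$t5=70>>2=17
sw $t2, (4) → M[4]=70
After step 6: $t5 = 17.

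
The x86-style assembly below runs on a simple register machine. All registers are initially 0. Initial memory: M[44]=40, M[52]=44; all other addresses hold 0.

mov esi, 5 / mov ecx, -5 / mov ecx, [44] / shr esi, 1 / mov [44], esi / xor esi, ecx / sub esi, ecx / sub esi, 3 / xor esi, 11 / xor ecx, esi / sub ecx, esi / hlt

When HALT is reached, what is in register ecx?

mov esi, 5 → esi=5
mov ecx, -5 → ecx=-5
mov ecx, [44] → ecx=M[44]=40
shr esi, 1 → esi=5>>1=2
mov [44], esi → M[44]=2
xor esi, ecx → esi=2^40=42
sub esi, ecx → esi=42-40=2
sub esi, 3 → esi=2-3=-1
xor esi, 11 → esi=(-1)^11=-12
xor ecx, esi → ecx=40^(-12)=-36
sub ecx, esi → ecx=(-36)-(-12)=-24
halt.

-24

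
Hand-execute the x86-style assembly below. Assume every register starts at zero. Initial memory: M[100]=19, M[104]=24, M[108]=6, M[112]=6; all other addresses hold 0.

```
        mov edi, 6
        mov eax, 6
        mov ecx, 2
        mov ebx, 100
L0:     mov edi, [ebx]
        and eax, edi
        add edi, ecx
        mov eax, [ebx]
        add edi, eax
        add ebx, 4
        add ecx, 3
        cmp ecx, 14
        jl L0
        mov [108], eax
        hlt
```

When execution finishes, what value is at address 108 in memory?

mov edi, 6 → edi=6
mov eax, 6 → eax=6
mov ecx, 2 → ecx=2
mov ebx, 100 → ebx=100
mov edi, [ebx] → edi=M[100]=19
and eax, edi → eax=6&19=2
add edi, ecx → edi=19+2=21
mov eax, [ebx] → eax=M[100]=19
add edi, eax → edi=21+19=40
add ebx, 4 → ebx=100+4=104
add ecx, 3 → ecx=2+3=5
cmp ecx, 14  (cmp 5,14)
jl L0: taken
mov edi, [ebx] → edi=M[104]=24
and eax, edi → eax=19&24=16
add edi, ecx → edi=24+5=29
mov eax, [ebx] → eax=M[104]=24
add edi, eax → edi=29+24=53
add ebx, 4 → ebx=104+4=108
add ecx, 3 → ecx=5+3=8
cmp ecx, 14  (cmp 8,14)
jl L0: taken
mov edi, [ebx] → edi=M[108]=6
and eax, edi → eax=24&6=0
add edi, ecx → edi=6+8=14
mov eax, [ebx] → eax=M[108]=6
add edi, eax → edi=14+6=20
add ebx, 4 → ebx=108+4=112
add ecx, 3 → ecx=8+3=11
cmp ecx, 14  (cmp 11,14)
jl L0: taken
mov edi, [ebx] → edi=M[112]=6
and eax, edi → eax=6&6=6
add edi, ecx → edi=6+11=17
mov eax, [ebx] → eax=M[112]=6
add edi, eax → edi=17+6=23
add ebx, 4 → ebx=112+4=116
add ecx, 3 → ecx=11+3=14
cmp ecx, 14  (cmp 14,14)
jl L0: not taken
mov [108], eax → M[108]=6
halt.

6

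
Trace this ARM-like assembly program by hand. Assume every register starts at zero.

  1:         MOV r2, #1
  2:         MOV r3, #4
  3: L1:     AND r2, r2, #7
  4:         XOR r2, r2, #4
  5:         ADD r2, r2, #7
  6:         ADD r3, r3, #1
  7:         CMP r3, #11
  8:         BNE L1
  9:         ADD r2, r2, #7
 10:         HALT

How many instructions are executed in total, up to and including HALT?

after MOV r2, #1: r2=1
after MOV r3, #4: r3=4
after AND r2, r2, #7: r2=1&7=1
after XOR r2, r2, #4: r2=1^4=5
after ADD r2, r2, #7: r2=5+7=12
after ADD r3, r3, #1: r3=4+1=5
CMP r3, #11  (cmp 5,11)
BNE L1: taken
after AND r2, r2, #7: r2=12&7=4
after XOR r2, r2, #4: r2=4^4=0
after ADD r2, r2, #7: r2=0+7=7
after ADD r3, r3, #1: r3=5+1=6
CMP r3, #11  (cmp 6,11)
BNE L1: taken
after AND r2, r2, #7: r2=7&7=7
after XOR r2, r2, #4: r2=7^4=3
after ADD r2, r2, #7: r2=3+7=10
after ADD r3, r3, #1: r3=6+1=7
CMP r3, #11  (cmp 7,11)
BNE L1: taken
after AND r2, r2, #7: r2=10&7=2
after XOR r2, r2, #4: r2=2^4=6
after ADD r2, r2, #7: r2=6+7=13
after ADD r3, r3, #1: r3=7+1=8
CMP r3, #11  (cmp 8,11)
BNE L1: taken
after AND r2, r2, #7: r2=13&7=5
after XOR r2, r2, #4: r2=5^4=1
after ADD r2, r2, #7: r2=1+7=8
after ADD r3, r3, #1: r3=8+1=9
CMP r3, #11  (cmp 9,11)
BNE L1: taken
after AND r2, r2, #7: r2=8&7=0
after XOR r2, r2, #4: r2=0^4=4
after ADD r2, r2, #7: r2=4+7=11
after ADD r3, r3, #1: r3=9+1=10
CMP r3, #11  (cmp 10,11)
BNE L1: taken
after AND r2, r2, #7: r2=11&7=3
after XOR r2, r2, #4: r2=3^4=7
after ADD r2, r2, #7: r2=7+7=14
after ADD r3, r3, #1: r3=10+1=11
CMP r3, #11  (cmp 11,11)
BNE L1: not taken
after ADD r2, r2, #7: r2=14+7=21
halt.
Total executed instructions: 46.

46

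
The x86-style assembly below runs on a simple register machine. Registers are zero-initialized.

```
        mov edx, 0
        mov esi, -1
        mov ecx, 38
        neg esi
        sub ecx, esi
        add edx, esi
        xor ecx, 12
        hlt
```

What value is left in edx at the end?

after mov edx, 0: edx=0
after mov esi, -1: esi=-1
after mov ecx, 38: ecx=38
after neg esi: esi=-(-1)=1
after sub ecx, esi: ecx=38-1=37
after add edx, esi: edx=0+1=1
after xor ecx, 12: ecx=37^12=41
halt.

1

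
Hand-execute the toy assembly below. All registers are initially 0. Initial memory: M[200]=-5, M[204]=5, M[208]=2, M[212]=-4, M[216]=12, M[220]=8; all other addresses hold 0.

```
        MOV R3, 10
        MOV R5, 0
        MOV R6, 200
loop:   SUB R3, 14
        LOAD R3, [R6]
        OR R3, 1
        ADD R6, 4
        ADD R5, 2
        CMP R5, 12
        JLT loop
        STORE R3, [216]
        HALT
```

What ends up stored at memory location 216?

R3=10
R5=0
R6=200
R3=10-14=-4
R3=M[200]=-5
R3=(-5)|1=-5
R6=200+4=204
R5=0+2=2
CMP R5, 12  (cmp 2,12)
JLT loop: taken
R3=(-5)-14=-19
R3=M[204]=5
R3=5|1=5
R6=204+4=208
R5=2+2=4
CMP R5, 12  (cmp 4,12)
JLT loop: taken
R3=5-14=-9
R3=M[208]=2
R3=2|1=3
R6=208+4=212
R5=4+2=6
CMP R5, 12  (cmp 6,12)
JLT loop: taken
R3=3-14=-11
R3=M[212]=-4
R3=(-4)|1=-3
R6=212+4=216
R5=6+2=8
CMP R5, 12  (cmp 8,12)
JLT loop: taken
R3=(-3)-14=-17
R3=M[216]=12
R3=12|1=13
R6=216+4=220
R5=8+2=10
CMP R5, 12  (cmp 10,12)
JLT loop: taken
R3=13-14=-1
R3=M[220]=8
R3=8|1=9
R6=220+4=224
R5=10+2=12
CMP R5, 12  (cmp 12,12)
JLT loop: not taken
STORE R3, [216] → M[216]=9
halt.

9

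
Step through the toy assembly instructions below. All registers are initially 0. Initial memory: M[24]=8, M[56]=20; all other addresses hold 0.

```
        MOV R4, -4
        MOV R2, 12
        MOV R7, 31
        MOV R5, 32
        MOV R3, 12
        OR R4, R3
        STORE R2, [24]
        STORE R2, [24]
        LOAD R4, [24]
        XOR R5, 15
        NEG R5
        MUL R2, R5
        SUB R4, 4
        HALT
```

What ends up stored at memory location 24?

R4=-4
R2=12
R7=31
R5=32
R3=12
R4=(-4)|12=-4
STORE R2, [24] → M[24]=12
STORE R2, [24] → M[24]=12
R4=M[24]=12
R5=32^15=47
R5=-(47)=-47
R2=12*(-47)=-564
R4=12-4=8
halt.

12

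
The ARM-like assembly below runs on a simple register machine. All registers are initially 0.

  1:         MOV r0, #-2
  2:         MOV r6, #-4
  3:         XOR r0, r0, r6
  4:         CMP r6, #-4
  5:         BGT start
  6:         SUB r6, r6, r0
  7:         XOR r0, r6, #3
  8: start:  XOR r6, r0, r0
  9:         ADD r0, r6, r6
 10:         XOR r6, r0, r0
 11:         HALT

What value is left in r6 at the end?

MOV r0, #-2 → r0=-2
MOV r6, #-4 → r6=-4
XOR r0, r0, r6 → r0=(-2)^(-4)=2
CMP r6, #-4  (cmp -4,-4)
BGT start: not taken
SUB r6, r6, r0 → r6=(-4)-2=-6
XOR r0, r6, #3 → r0=(-6)^3=-7
XOR r6, r0, r0 → r6=(-7)^(-7)=0
ADD r0, r6, r6 → r0=0+0=0
XOR r6, r0, r0 → r6=0^0=0
halt.

0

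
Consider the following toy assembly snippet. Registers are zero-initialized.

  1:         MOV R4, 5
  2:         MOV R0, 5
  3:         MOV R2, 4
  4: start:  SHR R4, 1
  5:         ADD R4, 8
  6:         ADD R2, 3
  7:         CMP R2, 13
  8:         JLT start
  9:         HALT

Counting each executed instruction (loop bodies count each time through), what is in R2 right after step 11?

MOV R4, 5 → R4=5
MOV R0, 5 → R0=5
MOV R2, 4 → R2=4
SHR R4, 1 → R4=5>>1=2
ADD R4, 8 → R4=2+8=10
ADD R2, 3 → R2=4+3=7
CMP R2, 13  (cmp 7,13)
JLT start: taken
SHR R4, 1 → R4=10>>1=5
ADD R4, 8 → R4=5+8=13
ADD R2, 3 → R2=7+3=10
After step 11: R2 = 10.

10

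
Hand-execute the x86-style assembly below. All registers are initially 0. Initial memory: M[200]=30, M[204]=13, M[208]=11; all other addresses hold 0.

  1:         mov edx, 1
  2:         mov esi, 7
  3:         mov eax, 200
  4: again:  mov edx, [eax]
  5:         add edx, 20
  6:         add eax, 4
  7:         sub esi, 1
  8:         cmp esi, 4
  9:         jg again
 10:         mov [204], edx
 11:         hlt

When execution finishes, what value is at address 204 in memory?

mov edx, 1 → edx=1
mov esi, 7 → esi=7
mov eax, 200 → eax=200
mov edx, [eax] → edx=M[200]=30
add edx, 20 → edx=30+20=50
add eax, 4 → eax=200+4=204
sub esi, 1 → esi=7-1=6
cmp esi, 4  (cmp 6,4)
jg again: taken
mov edx, [eax] → edx=M[204]=13
add edx, 20 → edx=13+20=33
add eax, 4 → eax=204+4=208
sub esi, 1 → esi=6-1=5
cmp esi, 4  (cmp 5,4)
jg again: taken
mov edx, [eax] → edx=M[208]=11
add edx, 20 → edx=11+20=31
add eax, 4 → eax=208+4=212
sub esi, 1 → esi=5-1=4
cmp esi, 4  (cmp 4,4)
jg again: not taken
mov [204], edx → M[204]=31
halt.

31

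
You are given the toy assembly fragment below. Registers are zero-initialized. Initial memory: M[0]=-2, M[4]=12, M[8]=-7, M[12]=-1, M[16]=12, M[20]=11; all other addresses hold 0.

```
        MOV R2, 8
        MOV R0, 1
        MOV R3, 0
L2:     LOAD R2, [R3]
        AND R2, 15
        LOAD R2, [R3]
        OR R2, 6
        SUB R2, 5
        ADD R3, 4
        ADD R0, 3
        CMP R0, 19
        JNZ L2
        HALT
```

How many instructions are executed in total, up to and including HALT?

after MOV R2, 8: R2=8
after MOV R0, 1: R0=1
after MOV R3, 0: R3=0
after LOAD R2, [R3]: R2=M[0]=-2
after AND R2, 15: R2=(-2)&15=14
after LOAD R2, [R3]: R2=M[0]=-2
after OR R2, 6: R2=(-2)|6=-2
after SUB R2, 5: R2=(-2)-5=-7
after ADD R3, 4: R3=0+4=4
after ADD R0, 3: R0=1+3=4
CMP R0, 19  (cmp 4,19)
JNZ L2: taken
after LOAD R2, [R3]: R2=M[4]=12
after AND R2, 15: R2=12&15=12
after LOAD R2, [R3]: R2=M[4]=12
after OR R2, 6: R2=12|6=14
after SUB R2, 5: R2=14-5=9
after ADD R3, 4: R3=4+4=8
after ADD R0, 3: R0=4+3=7
CMP R0, 19  (cmp 7,19)
JNZ L2: taken
after LOAD R2, [R3]: R2=M[8]=-7
after AND R2, 15: R2=(-7)&15=9
after LOAD R2, [R3]: R2=M[8]=-7
after OR R2, 6: R2=(-7)|6=-1
after SUB R2, 5: R2=(-1)-5=-6
after ADD R3, 4: R3=8+4=12
after ADD R0, 3: R0=7+3=10
CMP R0, 19  (cmp 10,19)
JNZ L2: taken
after LOAD R2, [R3]: R2=M[12]=-1
after AND R2, 15: R2=(-1)&15=15
after LOAD R2, [R3]: R2=M[12]=-1
after OR R2, 6: R2=(-1)|6=-1
after SUB R2, 5: R2=(-1)-5=-6
after ADD R3, 4: R3=12+4=16
after ADD R0, 3: R0=10+3=13
CMP R0, 19  (cmp 13,19)
JNZ L2: taken
after LOAD R2, [R3]: R2=M[16]=12
after AND R2, 15: R2=12&15=12
after LOAD R2, [R3]: R2=M[16]=12
after OR R2, 6: R2=12|6=14
after SUB R2, 5: R2=14-5=9
after ADD R3, 4: R3=16+4=20
after ADD R0, 3: R0=13+3=16
CMP R0, 19  (cmp 16,19)
JNZ L2: taken
after LOAD R2, [R3]: R2=M[20]=11
after AND R2, 15: R2=11&15=11
after LOAD R2, [R3]: R2=M[20]=11
after OR R2, 6: R2=11|6=15
after SUB R2, 5: R2=15-5=10
after ADD R3, 4: R3=20+4=24
after ADD R0, 3: R0=16+3=19
CMP R0, 19  (cmp 19,19)
JNZ L2: not taken
halt.
Total executed instructions: 58.

58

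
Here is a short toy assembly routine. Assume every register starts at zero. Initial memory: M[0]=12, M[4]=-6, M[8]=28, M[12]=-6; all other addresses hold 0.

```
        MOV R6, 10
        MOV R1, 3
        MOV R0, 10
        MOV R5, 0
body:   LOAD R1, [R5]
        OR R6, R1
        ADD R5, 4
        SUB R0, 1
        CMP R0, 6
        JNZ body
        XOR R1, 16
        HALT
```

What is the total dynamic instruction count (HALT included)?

R6=10
R1=3
R0=10
R5=0
R1=M[0]=12
R6=10|12=14
R5=0+4=4
R0=10-1=9
CMP R0, 6  (cmp 9,6)
JNZ body: taken
R1=M[4]=-6
R6=14|(-6)=-2
R5=4+4=8
R0=9-1=8
CMP R0, 6  (cmp 8,6)
JNZ body: taken
R1=M[8]=28
R6=(-2)|28=-2
R5=8+4=12
R0=8-1=7
CMP R0, 6  (cmp 7,6)
JNZ body: taken
R1=M[12]=-6
R6=(-2)|(-6)=-2
R5=12+4=16
R0=7-1=6
CMP R0, 6  (cmp 6,6)
JNZ body: not taken
R1=(-6)^16=-22
halt.
Total executed instructions: 30.

30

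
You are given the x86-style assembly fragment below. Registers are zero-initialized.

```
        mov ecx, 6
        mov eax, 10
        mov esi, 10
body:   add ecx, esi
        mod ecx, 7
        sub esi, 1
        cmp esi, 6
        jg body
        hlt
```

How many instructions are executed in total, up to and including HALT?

24

ecx=6
eax=10
esi=10
ecx=6+10=16
ecx=16%7=2
esi=10-1=9
cmp esi, 6  (cmp 9,6)
jg body: taken
ecx=2+9=11
ecx=11%7=4
esi=9-1=8
cmp esi, 6  (cmp 8,6)
jg body: taken
ecx=4+8=12
ecx=12%7=5
esi=8-1=7
cmp esi, 6  (cmp 7,6)
jg body: taken
ecx=5+7=12
ecx=12%7=5
esi=7-1=6
cmp esi, 6  (cmp 6,6)
jg body: not taken
halt.
Total executed instructions: 24.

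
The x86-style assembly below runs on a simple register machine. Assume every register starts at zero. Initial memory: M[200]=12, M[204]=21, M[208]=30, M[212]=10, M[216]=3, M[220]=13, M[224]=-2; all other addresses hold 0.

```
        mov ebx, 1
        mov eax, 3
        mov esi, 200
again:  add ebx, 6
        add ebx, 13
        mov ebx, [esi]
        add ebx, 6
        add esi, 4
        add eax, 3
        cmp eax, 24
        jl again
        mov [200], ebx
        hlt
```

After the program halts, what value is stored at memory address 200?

4

mov ebx, 1 → ebx=1
mov eax, 3 → eax=3
mov esi, 200 → esi=200
add ebx, 6 → ebx=1+6=7
add ebx, 13 → ebx=7+13=20
mov ebx, [esi] → ebx=M[200]=12
add ebx, 6 → ebx=12+6=18
add esi, 4 → esi=200+4=204
add eax, 3 → eax=3+3=6
cmp eax, 24  (cmp 6,24)
jl again: taken
add ebx, 6 → ebx=18+6=24
add ebx, 13 → ebx=24+13=37
mov ebx, [esi] → ebx=M[204]=21
add ebx, 6 → ebx=21+6=27
add esi, 4 → esi=204+4=208
add eax, 3 → eax=6+3=9
cmp eax, 24  (cmp 9,24)
jl again: taken
add ebx, 6 → ebx=27+6=33
add ebx, 13 → ebx=33+13=46
mov ebx, [esi] → ebx=M[208]=30
add ebx, 6 → ebx=30+6=36
add esi, 4 → esi=208+4=212
add eax, 3 → eax=9+3=12
cmp eax, 24  (cmp 12,24)
jl again: taken
add ebx, 6 → ebx=36+6=42
add ebx, 13 → ebx=42+13=55
mov ebx, [esi] → ebx=M[212]=10
add ebx, 6 → ebx=10+6=16
add esi, 4 → esi=212+4=216
add eax, 3 → eax=12+3=15
cmp eax, 24  (cmp 15,24)
jl again: taken
add ebx, 6 → ebx=16+6=22
add ebx, 13 → ebx=22+13=35
mov ebx, [esi] → ebx=M[216]=3
add ebx, 6 → ebx=3+6=9
add esi, 4 → esi=216+4=220
add eax, 3 → eax=15+3=18
cmp eax, 24  (cmp 18,24)
jl again: taken
add ebx, 6 → ebx=9+6=15
add ebx, 13 → ebx=15+13=28
mov ebx, [esi] → ebx=M[220]=13
add ebx, 6 → ebx=13+6=19
add esi, 4 → esi=220+4=224
add eax, 3 → eax=18+3=21
cmp eax, 24  (cmp 21,24)
jl again: taken
add ebx, 6 → ebx=19+6=25
add ebx, 13 → ebx=25+13=38
mov ebx, [esi] → ebx=M[224]=-2
add ebx, 6 → ebx=(-2)+6=4
add esi, 4 → esi=224+4=228
add eax, 3 → eax=21+3=24
cmp eax, 24  (cmp 24,24)
jl again: not taken
mov [200], ebx → M[200]=4
halt.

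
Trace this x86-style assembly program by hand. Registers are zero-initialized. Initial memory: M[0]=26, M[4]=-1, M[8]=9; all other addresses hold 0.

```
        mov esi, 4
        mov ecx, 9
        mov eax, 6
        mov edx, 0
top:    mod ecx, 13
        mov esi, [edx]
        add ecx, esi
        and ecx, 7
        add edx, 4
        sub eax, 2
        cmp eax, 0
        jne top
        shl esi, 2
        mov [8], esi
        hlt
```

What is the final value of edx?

12

mov esi, 4 → esi=4
mov ecx, 9 → ecx=9
mov eax, 6 → eax=6
mov edx, 0 → edx=0
mod ecx, 13 → ecx=9%13=9
mov esi, [edx] → esi=M[0]=26
add ecx, esi → ecx=9+26=35
and ecx, 7 → ecx=35&7=3
add edx, 4 → edx=0+4=4
sub eax, 2 → eax=6-2=4
cmp eax, 0  (cmp 4,0)
jne top: taken
mod ecx, 13 → ecx=3%13=3
mov esi, [edx] → esi=M[4]=-1
add ecx, esi → ecx=3+(-1)=2
and ecx, 7 → ecx=2&7=2
add edx, 4 → edx=4+4=8
sub eax, 2 → eax=4-2=2
cmp eax, 0  (cmp 2,0)
jne top: taken
mod ecx, 13 → ecx=2%13=2
mov esi, [edx] → esi=M[8]=9
add ecx, esi → ecx=2+9=11
and ecx, 7 → ecx=11&7=3
add edx, 4 → edx=8+4=12
sub eax, 2 → eax=2-2=0
cmp eax, 0  (cmp 0,0)
jne top: not taken
shl esi, 2 → esi=9<<2=36
mov [8], esi → M[8]=36
halt.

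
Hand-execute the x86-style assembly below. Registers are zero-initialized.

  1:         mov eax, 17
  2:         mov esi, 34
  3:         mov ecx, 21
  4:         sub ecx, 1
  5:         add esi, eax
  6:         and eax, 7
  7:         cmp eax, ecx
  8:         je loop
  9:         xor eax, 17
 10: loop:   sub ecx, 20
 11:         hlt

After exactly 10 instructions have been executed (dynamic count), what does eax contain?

after mov eax, 17: eax=17
after mov esi, 34: esi=34
after mov ecx, 21: ecx=21
after sub ecx, 1: ecx=21-1=20
after add esi, eax: esi=34+17=51
after and eax, 7: eax=17&7=1
cmp eax, ecx  (cmp 1,20)
je loop: not taken
after xor eax, 17: eax=1^17=16
after sub ecx, 20: ecx=20-20=0
After step 10: eax = 16.

16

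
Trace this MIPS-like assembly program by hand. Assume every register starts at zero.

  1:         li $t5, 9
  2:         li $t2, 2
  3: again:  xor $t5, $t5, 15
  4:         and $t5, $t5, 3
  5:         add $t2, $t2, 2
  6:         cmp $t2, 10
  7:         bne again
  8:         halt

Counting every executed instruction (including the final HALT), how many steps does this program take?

after li $t5, 9: $t5=9
after li $t2, 2: $t2=2
after xor $t5, $t5, 15: $t5=9^15=6
after and $t5, $t5, 3: $t5=6&3=2
after add $t2, $t2, 2: $t2=2+2=4
cmp $t2, 10  (cmp 4,10)
bne again: taken
after xor $t5, $t5, 15: $t5=2^15=13
after and $t5, $t5, 3: $t5=13&3=1
after add $t2, $t2, 2: $t2=4+2=6
cmp $t2, 10  (cmp 6,10)
bne again: taken
after xor $t5, $t5, 15: $t5=1^15=14
after and $t5, $t5, 3: $t5=14&3=2
after add $t2, $t2, 2: $t2=6+2=8
cmp $t2, 10  (cmp 8,10)
bne again: taken
after xor $t5, $t5, 15: $t5=2^15=13
after and $t5, $t5, 3: $t5=13&3=1
after add $t2, $t2, 2: $t2=8+2=10
cmp $t2, 10  (cmp 10,10)
bne again: not taken
halt.
Total executed instructions: 23.

23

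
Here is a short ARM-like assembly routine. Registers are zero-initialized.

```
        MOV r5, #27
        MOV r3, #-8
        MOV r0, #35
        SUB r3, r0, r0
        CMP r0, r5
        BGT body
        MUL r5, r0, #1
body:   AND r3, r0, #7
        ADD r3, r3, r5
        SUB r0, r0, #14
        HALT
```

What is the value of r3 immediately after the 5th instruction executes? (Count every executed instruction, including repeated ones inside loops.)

0

MOV r5, #27 → r5=27
MOV r3, #-8 → r3=-8
MOV r0, #35 → r0=35
SUB r3, r0, r0 → r3=35-35=0
CMP r0, r5  (cmp 35,27)
After step 5: r3 = 0.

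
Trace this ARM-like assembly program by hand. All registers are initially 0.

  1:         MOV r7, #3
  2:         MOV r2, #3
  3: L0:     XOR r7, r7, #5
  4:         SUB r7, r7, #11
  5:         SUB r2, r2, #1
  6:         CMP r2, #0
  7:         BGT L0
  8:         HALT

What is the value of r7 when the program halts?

-21

after MOV r7, #3: r7=3
after MOV r2, #3: r2=3
after XOR r7, r7, #5: r7=3^5=6
after SUB r7, r7, #11: r7=6-11=-5
after SUB r2, r2, #1: r2=3-1=2
CMP r2, #0  (cmp 2,0)
BGT L0: taken
after XOR r7, r7, #5: r7=(-5)^5=-2
after SUB r7, r7, #11: r7=(-2)-11=-13
after SUB r2, r2, #1: r2=2-1=1
CMP r2, #0  (cmp 1,0)
BGT L0: taken
after XOR r7, r7, #5: r7=(-13)^5=-10
after SUB r7, r7, #11: r7=(-10)-11=-21
after SUB r2, r2, #1: r2=1-1=0
CMP r2, #0  (cmp 0,0)
BGT L0: not taken
halt.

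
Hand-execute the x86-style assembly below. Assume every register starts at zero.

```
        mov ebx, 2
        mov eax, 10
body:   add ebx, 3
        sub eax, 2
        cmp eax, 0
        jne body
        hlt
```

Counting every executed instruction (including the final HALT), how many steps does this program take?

ebx=2
eax=10
ebx=2+3=5
eax=10-2=8
cmp eax, 0  (cmp 8,0)
jne body: taken
ebx=5+3=8
eax=8-2=6
cmp eax, 0  (cmp 6,0)
jne body: taken
ebx=8+3=11
eax=6-2=4
cmp eax, 0  (cmp 4,0)
jne body: taken
ebx=11+3=14
eax=4-2=2
cmp eax, 0  (cmp 2,0)
jne body: taken
ebx=14+3=17
eax=2-2=0
cmp eax, 0  (cmp 0,0)
jne body: not taken
halt.
Total executed instructions: 23.

23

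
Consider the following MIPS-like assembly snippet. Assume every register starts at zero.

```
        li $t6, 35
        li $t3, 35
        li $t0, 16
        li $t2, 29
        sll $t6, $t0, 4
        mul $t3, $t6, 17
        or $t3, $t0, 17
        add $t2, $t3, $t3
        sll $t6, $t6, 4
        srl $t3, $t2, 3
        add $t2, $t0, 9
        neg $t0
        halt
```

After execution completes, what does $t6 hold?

4096

li $t6, 35 → $t6=35
li $t3, 35 → $t3=35
li $t0, 16 → $t0=16
li $t2, 29 → $t2=29
sll $t6, $t0, 4 → $t6=16<<4=256
mul $t3, $t6, 17 → $t3=256*17=4352
or $t3, $t0, 17 → $t3=16|17=17
add $t2, $t3, $t3 → $t2=17+17=34
sll $t6, $t6, 4 → $t6=256<<4=4096
srl $t3, $t2, 3 → $t3=34>>3=4
add $t2, $t0, 9 → $t2=16+9=25
neg $t0 → $t0=-(16)=-16
halt.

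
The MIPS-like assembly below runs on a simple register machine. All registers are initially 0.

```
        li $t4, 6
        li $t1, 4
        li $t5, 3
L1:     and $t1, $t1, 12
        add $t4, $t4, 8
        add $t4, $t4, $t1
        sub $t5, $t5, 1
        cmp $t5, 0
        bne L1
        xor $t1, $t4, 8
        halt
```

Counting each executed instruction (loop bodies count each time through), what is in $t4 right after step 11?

li $t4, 6 → $t4=6
li $t1, 4 → $t1=4
li $t5, 3 → $t5=3
and $t1, $t1, 12 → $t1=4&12=4
add $t4, $t4, 8 → $t4=6+8=14
add $t4, $t4, $t1 → $t4=14+4=18
sub $t5, $t5, 1 → $t5=3-1=2
cmp $t5, 0  (cmp 2,0)
bne L1: taken
and $t1, $t1, 12 → $t1=4&12=4
add $t4, $t4, 8 → $t4=18+8=26
After step 11: $t4 = 26.

26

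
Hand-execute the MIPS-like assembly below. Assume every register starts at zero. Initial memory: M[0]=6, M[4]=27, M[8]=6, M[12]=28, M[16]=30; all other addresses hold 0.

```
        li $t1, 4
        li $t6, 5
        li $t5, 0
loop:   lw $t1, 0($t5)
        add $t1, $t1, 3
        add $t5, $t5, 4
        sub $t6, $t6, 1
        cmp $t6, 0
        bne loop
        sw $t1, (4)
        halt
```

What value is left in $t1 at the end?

33

after li $t1, 4: $t1=4
after li $t6, 5: $t6=5
after li $t5, 0: $t5=0
after lw $t1, 0($t5): $t1=M[0]=6
after add $t1, $t1, 3: $t1=6+3=9
after add $t5, $t5, 4: $t5=0+4=4
after sub $t6, $t6, 1: $t6=5-1=4
cmp $t6, 0  (cmp 4,0)
bne loop: taken
after lw $t1, 0($t5): $t1=M[4]=27
after add $t1, $t1, 3: $t1=27+3=30
after add $t5, $t5, 4: $t5=4+4=8
after sub $t6, $t6, 1: $t6=4-1=3
cmp $t6, 0  (cmp 3,0)
bne loop: taken
after lw $t1, 0($t5): $t1=M[8]=6
after add $t1, $t1, 3: $t1=6+3=9
after add $t5, $t5, 4: $t5=8+4=12
after sub $t6, $t6, 1: $t6=3-1=2
cmp $t6, 0  (cmp 2,0)
bne loop: taken
after lw $t1, 0($t5): $t1=M[12]=28
after add $t1, $t1, 3: $t1=28+3=31
after add $t5, $t5, 4: $t5=12+4=16
after sub $t6, $t6, 1: $t6=2-1=1
cmp $t6, 0  (cmp 1,0)
bne loop: taken
after lw $t1, 0($t5): $t1=M[16]=30
after add $t1, $t1, 3: $t1=30+3=33
after add $t5, $t5, 4: $t5=16+4=20
after sub $t6, $t6, 1: $t6=1-1=0
cmp $t6, 0  (cmp 0,0)
bne loop: not taken
sw $t1, (4) → M[4]=33
halt.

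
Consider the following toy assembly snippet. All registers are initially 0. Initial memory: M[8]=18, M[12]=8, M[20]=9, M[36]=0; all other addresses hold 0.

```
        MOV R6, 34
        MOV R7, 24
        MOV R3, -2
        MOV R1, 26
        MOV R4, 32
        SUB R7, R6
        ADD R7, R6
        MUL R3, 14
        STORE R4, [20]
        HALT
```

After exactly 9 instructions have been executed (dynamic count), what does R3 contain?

-28

MOV R6, 34 → R6=34
MOV R7, 24 → R7=24
MOV R3, -2 → R3=-2
MOV R1, 26 → R1=26
MOV R4, 32 → R4=32
SUB R7, R6 → R7=24-34=-10
ADD R7, R6 → R7=(-10)+34=24
MUL R3, 14 → R3=(-2)*14=-28
STORE R4, [20] → M[20]=32
After step 9: R3 = -28.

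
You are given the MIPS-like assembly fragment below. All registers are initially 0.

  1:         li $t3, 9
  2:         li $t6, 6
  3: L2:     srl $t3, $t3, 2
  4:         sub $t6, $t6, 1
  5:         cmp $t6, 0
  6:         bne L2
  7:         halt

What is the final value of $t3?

0

li $t3, 9 → $t3=9
li $t6, 6 → $t6=6
srl $t3, $t3, 2 → $t3=9>>2=2
sub $t6, $t6, 1 → $t6=6-1=5
cmp $t6, 0  (cmp 5,0)
bne L2: taken
srl $t3, $t3, 2 → $t3=2>>2=0
sub $t6, $t6, 1 → $t6=5-1=4
cmp $t6, 0  (cmp 4,0)
bne L2: taken
srl $t3, $t3, 2 → $t3=0>>2=0
sub $t6, $t6, 1 → $t6=4-1=3
cmp $t6, 0  (cmp 3,0)
bne L2: taken
srl $t3, $t3, 2 → $t3=0>>2=0
sub $t6, $t6, 1 → $t6=3-1=2
cmp $t6, 0  (cmp 2,0)
bne L2: taken
srl $t3, $t3, 2 → $t3=0>>2=0
sub $t6, $t6, 1 → $t6=2-1=1
cmp $t6, 0  (cmp 1,0)
bne L2: taken
srl $t3, $t3, 2 → $t3=0>>2=0
sub $t6, $t6, 1 → $t6=1-1=0
cmp $t6, 0  (cmp 0,0)
bne L2: not taken
halt.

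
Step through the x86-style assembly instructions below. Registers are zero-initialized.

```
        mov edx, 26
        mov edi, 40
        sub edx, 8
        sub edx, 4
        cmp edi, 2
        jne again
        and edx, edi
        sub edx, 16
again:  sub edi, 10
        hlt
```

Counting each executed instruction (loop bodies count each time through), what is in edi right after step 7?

30

edx=26
edi=40
edx=26-8=18
edx=18-4=14
cmp edi, 2  (cmp 40,2)
jne again: taken
edi=40-10=30
After step 7: edi = 30.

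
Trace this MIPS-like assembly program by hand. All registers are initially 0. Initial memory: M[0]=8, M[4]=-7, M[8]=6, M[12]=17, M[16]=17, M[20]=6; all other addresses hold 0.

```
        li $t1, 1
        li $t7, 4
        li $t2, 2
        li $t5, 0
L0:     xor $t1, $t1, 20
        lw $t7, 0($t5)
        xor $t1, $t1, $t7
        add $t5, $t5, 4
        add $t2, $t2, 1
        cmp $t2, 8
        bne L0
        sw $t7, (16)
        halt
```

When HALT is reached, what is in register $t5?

li $t1, 1 → $t1=1
li $t7, 4 → $t7=4
li $t2, 2 → $t2=2
li $t5, 0 → $t5=0
xor $t1, $t1, 20 → $t1=1^20=21
lw $t7, 0($t5) → $t7=M[0]=8
xor $t1, $t1, $t7 → $t1=21^8=29
add $t5, $t5, 4 → $t5=0+4=4
add $t2, $t2, 1 → $t2=2+1=3
cmp $t2, 8  (cmp 3,8)
bne L0: taken
xor $t1, $t1, 20 → $t1=29^20=9
lw $t7, 0($t5) → $t7=M[4]=-7
xor $t1, $t1, $t7 → $t1=9^(-7)=-16
add $t5, $t5, 4 → $t5=4+4=8
add $t2, $t2, 1 → $t2=3+1=4
cmp $t2, 8  (cmp 4,8)
bne L0: taken
xor $t1, $t1, 20 → $t1=(-16)^20=-28
lw $t7, 0($t5) → $t7=M[8]=6
xor $t1, $t1, $t7 → $t1=(-28)^6=-30
add $t5, $t5, 4 → $t5=8+4=12
add $t2, $t2, 1 → $t2=4+1=5
cmp $t2, 8  (cmp 5,8)
bne L0: taken
xor $t1, $t1, 20 → $t1=(-30)^20=-10
lw $t7, 0($t5) → $t7=M[12]=17
xor $t1, $t1, $t7 → $t1=(-10)^17=-25
add $t5, $t5, 4 → $t5=12+4=16
add $t2, $t2, 1 → $t2=5+1=6
cmp $t2, 8  (cmp 6,8)
bne L0: taken
xor $t1, $t1, 20 → $t1=(-25)^20=-13
lw $t7, 0($t5) → $t7=M[16]=17
xor $t1, $t1, $t7 → $t1=(-13)^17=-30
add $t5, $t5, 4 → $t5=16+4=20
add $t2, $t2, 1 → $t2=6+1=7
cmp $t2, 8  (cmp 7,8)
bne L0: taken
xor $t1, $t1, 20 → $t1=(-30)^20=-10
lw $t7, 0($t5) → $t7=M[20]=6
xor $t1, $t1, $t7 → $t1=(-10)^6=-16
add $t5, $t5, 4 → $t5=20+4=24
add $t2, $t2, 1 → $t2=7+1=8
cmp $t2, 8  (cmp 8,8)
bne L0: not taken
sw $t7, (16) → M[16]=6
halt.

24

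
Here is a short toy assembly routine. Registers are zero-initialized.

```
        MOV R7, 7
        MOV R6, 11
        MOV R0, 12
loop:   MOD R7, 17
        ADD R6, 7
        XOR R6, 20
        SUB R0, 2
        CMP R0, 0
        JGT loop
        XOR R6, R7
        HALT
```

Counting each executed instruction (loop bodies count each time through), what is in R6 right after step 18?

52

after MOV R7, 7: R7=7
after MOV R6, 11: R6=11
after MOV R0, 12: R0=12
after MOD R7, 17: R7=7%17=7
after ADD R6, 7: R6=11+7=18
after XOR R6, 20: R6=18^20=6
after SUB R0, 2: R0=12-2=10
CMP R0, 0  (cmp 10,0)
JGT loop: taken
after MOD R7, 17: R7=7%17=7
after ADD R6, 7: R6=6+7=13
after XOR R6, 20: R6=13^20=25
after SUB R0, 2: R0=10-2=8
CMP R0, 0  (cmp 8,0)
JGT loop: taken
after MOD R7, 17: R7=7%17=7
after ADD R6, 7: R6=25+7=32
after XOR R6, 20: R6=32^20=52
After step 18: R6 = 52.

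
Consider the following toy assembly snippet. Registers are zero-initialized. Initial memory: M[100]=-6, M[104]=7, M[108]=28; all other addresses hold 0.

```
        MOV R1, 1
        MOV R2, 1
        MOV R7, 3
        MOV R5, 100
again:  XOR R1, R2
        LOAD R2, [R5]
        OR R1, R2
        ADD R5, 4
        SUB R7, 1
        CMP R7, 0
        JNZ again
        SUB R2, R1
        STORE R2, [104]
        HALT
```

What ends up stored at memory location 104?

0

MOV R1, 1 → R1=1
MOV R2, 1 → R2=1
MOV R7, 3 → R7=3
MOV R5, 100 → R5=100
XOR R1, R2 → R1=1^1=0
LOAD R2, [R5] → R2=M[100]=-6
OR R1, R2 → R1=0|(-6)=-6
ADD R5, 4 → R5=100+4=104
SUB R7, 1 → R7=3-1=2
CMP R7, 0  (cmp 2,0)
JNZ again: taken
XOR R1, R2 → R1=(-6)^(-6)=0
LOAD R2, [R5] → R2=M[104]=7
OR R1, R2 → R1=0|7=7
ADD R5, 4 → R5=104+4=108
SUB R7, 1 → R7=2-1=1
CMP R7, 0  (cmp 1,0)
JNZ again: taken
XOR R1, R2 → R1=7^7=0
LOAD R2, [R5] → R2=M[108]=28
OR R1, R2 → R1=0|28=28
ADD R5, 4 → R5=108+4=112
SUB R7, 1 → R7=1-1=0
CMP R7, 0  (cmp 0,0)
JNZ again: not taken
SUB R2, R1 → R2=28-28=0
STORE R2, [104] → M[104]=0
halt.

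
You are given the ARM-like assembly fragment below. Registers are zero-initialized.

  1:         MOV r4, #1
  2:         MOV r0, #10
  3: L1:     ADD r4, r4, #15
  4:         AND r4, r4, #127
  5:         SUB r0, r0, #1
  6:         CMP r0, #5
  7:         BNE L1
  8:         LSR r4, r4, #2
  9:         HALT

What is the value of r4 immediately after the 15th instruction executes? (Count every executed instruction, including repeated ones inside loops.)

after MOV r4, #1: r4=1
after MOV r0, #10: r0=10
after ADD r4, r4, #15: r4=1+15=16
after AND r4, r4, #127: r4=16&127=16
after SUB r0, r0, #1: r0=10-1=9
CMP r0, #5  (cmp 9,5)
BNE L1: taken
after ADD r4, r4, #15: r4=16+15=31
after AND r4, r4, #127: r4=31&127=31
after SUB r0, r0, #1: r0=9-1=8
CMP r0, #5  (cmp 8,5)
BNE L1: taken
after ADD r4, r4, #15: r4=31+15=46
after AND r4, r4, #127: r4=46&127=46
after SUB r0, r0, #1: r0=8-1=7
After step 15: r4 = 46.

46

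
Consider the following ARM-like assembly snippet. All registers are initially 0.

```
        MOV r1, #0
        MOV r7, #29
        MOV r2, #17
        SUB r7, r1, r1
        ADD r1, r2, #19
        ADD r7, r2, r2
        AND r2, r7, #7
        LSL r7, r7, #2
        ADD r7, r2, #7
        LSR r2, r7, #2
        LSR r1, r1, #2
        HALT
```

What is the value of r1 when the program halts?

9

after MOV r1, #0: r1=0
after MOV r7, #29: r7=29
after MOV r2, #17: r2=17
after SUB r7, r1, r1: r7=0-0=0
after ADD r1, r2, #19: r1=17+19=36
after ADD r7, r2, r2: r7=17+17=34
after AND r2, r7, #7: r2=34&7=2
after LSL r7, r7, #2: r7=34<<2=136
after ADD r7, r2, #7: r7=2+7=9
after LSR r2, r7, #2: r2=9>>2=2
after LSR r1, r1, #2: r1=36>>2=9
halt.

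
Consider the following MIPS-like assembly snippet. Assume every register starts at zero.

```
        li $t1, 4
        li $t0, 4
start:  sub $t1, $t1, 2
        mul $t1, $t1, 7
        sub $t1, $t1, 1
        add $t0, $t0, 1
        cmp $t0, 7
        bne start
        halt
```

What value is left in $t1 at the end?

$t1=4
$t0=4
$t1=4-2=2
$t1=2*7=14
$t1=14-1=13
$t0=4+1=5
cmp $t0, 7  (cmp 5,7)
bne start: taken
$t1=13-2=11
$t1=11*7=77
$t1=77-1=76
$t0=5+1=6
cmp $t0, 7  (cmp 6,7)
bne start: taken
$t1=76-2=74
$t1=74*7=518
$t1=518-1=517
$t0=6+1=7
cmp $t0, 7  (cmp 7,7)
bne start: not taken
halt.

517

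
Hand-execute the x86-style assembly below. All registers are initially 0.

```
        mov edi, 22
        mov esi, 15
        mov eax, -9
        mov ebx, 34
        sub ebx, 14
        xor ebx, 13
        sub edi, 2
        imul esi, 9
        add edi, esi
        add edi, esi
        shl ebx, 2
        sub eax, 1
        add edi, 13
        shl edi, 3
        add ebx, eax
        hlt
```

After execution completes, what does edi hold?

after mov edi, 22: edi=22
after mov esi, 15: esi=15
after mov eax, -9: eax=-9
after mov ebx, 34: ebx=34
after sub ebx, 14: ebx=34-14=20
after xor ebx, 13: ebx=20^13=25
after sub edi, 2: edi=22-2=20
after imul esi, 9: esi=15*9=135
after add edi, esi: edi=20+135=155
after add edi, esi: edi=155+135=290
after shl ebx, 2: ebx=25<<2=100
after sub eax, 1: eax=(-9)-1=-10
after add edi, 13: edi=290+13=303
after shl edi, 3: edi=303<<3=2424
after add ebx, eax: ebx=100+(-10)=90
halt.

2424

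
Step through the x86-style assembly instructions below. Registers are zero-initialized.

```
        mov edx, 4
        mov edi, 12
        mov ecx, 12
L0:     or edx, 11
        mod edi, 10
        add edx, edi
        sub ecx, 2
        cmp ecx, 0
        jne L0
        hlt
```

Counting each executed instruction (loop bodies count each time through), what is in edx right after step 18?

after mov edx, 4: edx=4
after mov edi, 12: edi=12
after mov ecx, 12: ecx=12
after or edx, 11: edx=4|11=15
after mod edi, 10: edi=12%10=2
after add edx, edi: edx=15+2=17
after sub ecx, 2: ecx=12-2=10
cmp ecx, 0  (cmp 10,0)
jne L0: taken
after or edx, 11: edx=17|11=27
after mod edi, 10: edi=2%10=2
after add edx, edi: edx=27+2=29
after sub ecx, 2: ecx=10-2=8
cmp ecx, 0  (cmp 8,0)
jne L0: taken
after or edx, 11: edx=29|11=31
after mod edi, 10: edi=2%10=2
after add edx, edi: edx=31+2=33
After step 18: edx = 33.

33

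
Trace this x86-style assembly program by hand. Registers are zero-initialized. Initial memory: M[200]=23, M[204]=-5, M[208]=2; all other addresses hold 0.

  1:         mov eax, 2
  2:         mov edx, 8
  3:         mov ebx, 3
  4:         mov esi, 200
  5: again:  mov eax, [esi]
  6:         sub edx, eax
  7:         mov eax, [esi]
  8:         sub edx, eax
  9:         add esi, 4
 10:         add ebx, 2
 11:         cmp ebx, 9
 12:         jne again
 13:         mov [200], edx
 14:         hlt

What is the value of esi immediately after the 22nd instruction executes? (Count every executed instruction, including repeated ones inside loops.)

mov eax, 2 → eax=2
mov edx, 8 → edx=8
mov ebx, 3 → ebx=3
mov esi, 200 → esi=200
mov eax, [esi] → eax=M[200]=23
sub edx, eax → edx=8-23=-15
mov eax, [esi] → eax=M[200]=23
sub edx, eax → edx=(-15)-23=-38
add esi, 4 → esi=200+4=204
add ebx, 2 → ebx=3+2=5
cmp ebx, 9  (cmp 5,9)
jne again: taken
mov eax, [esi] → eax=M[204]=-5
sub edx, eax → edx=(-38)-(-5)=-33
mov eax, [esi] → eax=M[204]=-5
sub edx, eax → edx=(-33)-(-5)=-28
add esi, 4 → esi=204+4=208
add ebx, 2 → ebx=5+2=7
cmp ebx, 9  (cmp 7,9)
jne again: taken
mov eax, [esi] → eax=M[208]=2
sub edx, eax → edx=(-28)-2=-30
After step 22: esi = 208.

208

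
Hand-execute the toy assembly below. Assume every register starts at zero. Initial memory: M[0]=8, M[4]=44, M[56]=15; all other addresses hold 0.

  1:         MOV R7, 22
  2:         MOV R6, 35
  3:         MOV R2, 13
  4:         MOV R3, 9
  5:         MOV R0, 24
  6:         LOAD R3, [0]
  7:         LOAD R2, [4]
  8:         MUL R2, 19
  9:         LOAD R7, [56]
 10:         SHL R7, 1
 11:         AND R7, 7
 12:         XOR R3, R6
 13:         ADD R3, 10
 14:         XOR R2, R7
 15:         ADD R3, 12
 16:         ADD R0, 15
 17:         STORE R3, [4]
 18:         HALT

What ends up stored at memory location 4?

65

after MOV R7, 22: R7=22
after MOV R6, 35: R6=35
after MOV R2, 13: R2=13
after MOV R3, 9: R3=9
after MOV R0, 24: R0=24
after LOAD R3, [0]: R3=M[0]=8
after LOAD R2, [4]: R2=M[4]=44
after MUL R2, 19: R2=44*19=836
after LOAD R7, [56]: R7=M[56]=15
after SHL R7, 1: R7=15<<1=30
after AND R7, 7: R7=30&7=6
after XOR R3, R6: R3=8^35=43
after ADD R3, 10: R3=43+10=53
after XOR R2, R7: R2=836^6=834
after ADD R3, 12: R3=53+12=65
after ADD R0, 15: R0=24+15=39
STORE R3, [4] → M[4]=65
halt.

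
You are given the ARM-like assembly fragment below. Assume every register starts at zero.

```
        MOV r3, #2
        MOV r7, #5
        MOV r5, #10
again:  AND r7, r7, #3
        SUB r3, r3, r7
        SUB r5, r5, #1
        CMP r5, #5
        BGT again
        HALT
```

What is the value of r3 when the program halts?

-3

r3=2
r7=5
r5=10
r7=5&3=1
r3=2-1=1
r5=10-1=9
CMP r5, #5  (cmp 9,5)
BGT again: taken
r7=1&3=1
r3=1-1=0
r5=9-1=8
CMP r5, #5  (cmp 8,5)
BGT again: taken
r7=1&3=1
r3=0-1=-1
r5=8-1=7
CMP r5, #5  (cmp 7,5)
BGT again: taken
r7=1&3=1
r3=(-1)-1=-2
r5=7-1=6
CMP r5, #5  (cmp 6,5)
BGT again: taken
r7=1&3=1
r3=(-2)-1=-3
r5=6-1=5
CMP r5, #5  (cmp 5,5)
BGT again: not taken
halt.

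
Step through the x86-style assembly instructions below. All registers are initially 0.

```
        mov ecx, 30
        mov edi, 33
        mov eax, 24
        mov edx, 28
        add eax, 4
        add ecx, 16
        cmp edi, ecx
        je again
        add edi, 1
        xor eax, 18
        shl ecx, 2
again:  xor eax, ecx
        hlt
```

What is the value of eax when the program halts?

mov ecx, 30 → ecx=30
mov edi, 33 → edi=33
mov eax, 24 → eax=24
mov edx, 28 → edx=28
add eax, 4 → eax=24+4=28
add ecx, 16 → ecx=30+16=46
cmp edi, ecx  (cmp 33,46)
je again: not taken
add edi, 1 → edi=33+1=34
xor eax, 18 → eax=28^18=14
shl ecx, 2 → ecx=46<<2=184
xor eax, ecx → eax=14^184=182
halt.

182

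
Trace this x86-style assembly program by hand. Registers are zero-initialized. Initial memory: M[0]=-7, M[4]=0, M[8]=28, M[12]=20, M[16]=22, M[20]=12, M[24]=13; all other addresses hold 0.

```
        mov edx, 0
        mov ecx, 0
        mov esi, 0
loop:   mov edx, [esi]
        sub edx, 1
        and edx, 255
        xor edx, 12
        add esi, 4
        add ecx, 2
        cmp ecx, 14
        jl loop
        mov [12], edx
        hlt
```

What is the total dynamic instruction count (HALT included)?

after mov edx, 0: edx=0
after mov ecx, 0: ecx=0
after mov esi, 0: esi=0
after mov edx, [esi]: edx=M[0]=-7
after sub edx, 1: edx=(-7)-1=-8
after and edx, 255: edx=(-8)&255=248
after xor edx, 12: edx=248^12=244
after add esi, 4: esi=0+4=4
after add ecx, 2: ecx=0+2=2
cmp ecx, 14  (cmp 2,14)
jl loop: taken
after mov edx, [esi]: edx=M[4]=0
after sub edx, 1: edx=0-1=-1
after and edx, 255: edx=(-1)&255=255
after xor edx, 12: edx=255^12=243
after add esi, 4: esi=4+4=8
after add ecx, 2: ecx=2+2=4
cmp ecx, 14  (cmp 4,14)
jl loop: taken
after mov edx, [esi]: edx=M[8]=28
after sub edx, 1: edx=28-1=27
after and edx, 255: edx=27&255=27
after xor edx, 12: edx=27^12=23
after add esi, 4: esi=8+4=12
after add ecx, 2: ecx=4+2=6
cmp ecx, 14  (cmp 6,14)
jl loop: taken
after mov edx, [esi]: edx=M[12]=20
after sub edx, 1: edx=20-1=19
after and edx, 255: edx=19&255=19
after xor edx, 12: edx=19^12=31
after add esi, 4: esi=12+4=16
after add ecx, 2: ecx=6+2=8
cmp ecx, 14  (cmp 8,14)
jl loop: taken
after mov edx, [esi]: edx=M[16]=22
after sub edx, 1: edx=22-1=21
after and edx, 255: edx=21&255=21
after xor edx, 12: edx=21^12=25
after add esi, 4: esi=16+4=20
after add ecx, 2: ecx=8+2=10
cmp ecx, 14  (cmp 10,14)
jl loop: taken
after mov edx, [esi]: edx=M[20]=12
after sub edx, 1: edx=12-1=11
after and edx, 255: edx=11&255=11
after xor edx, 12: edx=11^12=7
after add esi, 4: esi=20+4=24
after add ecx, 2: ecx=10+2=12
cmp ecx, 14  (cmp 12,14)
jl loop: taken
after mov edx, [esi]: edx=M[24]=13
after sub edx, 1: edx=13-1=12
after and edx, 255: edx=12&255=12
after xor edx, 12: edx=12^12=0
after add esi, 4: esi=24+4=28
after add ecx, 2: ecx=12+2=14
cmp ecx, 14  (cmp 14,14)
jl loop: not taken
mov [12], edx → M[12]=0
halt.
Total executed instructions: 61.

61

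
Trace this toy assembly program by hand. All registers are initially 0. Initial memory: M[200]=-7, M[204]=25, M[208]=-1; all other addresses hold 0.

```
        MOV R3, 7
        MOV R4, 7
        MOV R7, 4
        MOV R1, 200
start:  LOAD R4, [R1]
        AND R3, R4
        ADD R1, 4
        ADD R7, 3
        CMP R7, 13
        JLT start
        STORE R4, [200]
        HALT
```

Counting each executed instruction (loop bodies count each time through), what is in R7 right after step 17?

R3=7
R4=7
R7=4
R1=200
R4=M[200]=-7
R3=7&(-7)=1
R1=200+4=204
R7=4+3=7
CMP R7, 13  (cmp 7,13)
JLT start: taken
R4=M[204]=25
R3=1&25=1
R1=204+4=208
R7=7+3=10
CMP R7, 13  (cmp 10,13)
JLT start: taken
R4=M[208]=-1
After step 17: R7 = 10.

10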